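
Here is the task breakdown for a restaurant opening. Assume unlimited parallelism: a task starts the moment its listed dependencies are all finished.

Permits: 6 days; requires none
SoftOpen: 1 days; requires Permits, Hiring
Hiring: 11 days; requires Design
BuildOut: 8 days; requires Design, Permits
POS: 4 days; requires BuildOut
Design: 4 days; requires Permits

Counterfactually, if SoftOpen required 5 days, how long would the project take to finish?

The binding path is Permits→Design→Hiring→SoftOpen = 6+4+11+1 = 22; finish at 22 days.
Since SoftOpen is critical, the +4 change carries straight to that chain (now 26 days).
No other chain overtakes it, so the finish is 26 days.

26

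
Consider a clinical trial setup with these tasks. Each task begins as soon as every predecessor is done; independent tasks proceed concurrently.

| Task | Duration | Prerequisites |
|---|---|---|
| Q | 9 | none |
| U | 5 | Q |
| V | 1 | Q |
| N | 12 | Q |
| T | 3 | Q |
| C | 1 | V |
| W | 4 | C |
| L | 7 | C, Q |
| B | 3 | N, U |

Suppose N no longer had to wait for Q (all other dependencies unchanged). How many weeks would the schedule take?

Original critical path: Q→N→B = 9+12+3 = 24 ⇒ 24 weeks.
Without Q→N, N's earliest start moves from 9 to 0.
The longest chain is now Q→V→C→L = 9+1+1+7 = 18, so the schedule takes 18 weeks.

18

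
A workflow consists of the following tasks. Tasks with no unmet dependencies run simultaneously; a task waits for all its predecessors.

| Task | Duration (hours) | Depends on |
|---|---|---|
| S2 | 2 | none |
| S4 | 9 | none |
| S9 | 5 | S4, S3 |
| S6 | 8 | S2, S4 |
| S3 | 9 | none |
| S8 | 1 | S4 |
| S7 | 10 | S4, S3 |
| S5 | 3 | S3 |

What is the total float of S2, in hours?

Critical path: S3→S7 = 9+10 = 19, so the finish is 19 hours.
The longest chain containing S2 totals 10 hours.
Float = 19 − 10 = 9.

9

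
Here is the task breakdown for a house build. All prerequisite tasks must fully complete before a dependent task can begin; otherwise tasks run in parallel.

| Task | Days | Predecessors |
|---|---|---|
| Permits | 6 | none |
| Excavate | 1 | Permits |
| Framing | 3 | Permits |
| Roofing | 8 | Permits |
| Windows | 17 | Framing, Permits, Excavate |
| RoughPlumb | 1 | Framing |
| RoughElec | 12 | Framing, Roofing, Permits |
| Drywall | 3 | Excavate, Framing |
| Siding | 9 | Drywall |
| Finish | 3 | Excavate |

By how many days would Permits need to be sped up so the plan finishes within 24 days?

Current finish: 26 days; target: 24.
Permits is on every critical path, so each day cut from Permits cuts the finish by one (this holds down to a finish of 21).
Need 26 − 24 = 2 days off Permits → Permits becomes 4 days, finish becomes 24.

2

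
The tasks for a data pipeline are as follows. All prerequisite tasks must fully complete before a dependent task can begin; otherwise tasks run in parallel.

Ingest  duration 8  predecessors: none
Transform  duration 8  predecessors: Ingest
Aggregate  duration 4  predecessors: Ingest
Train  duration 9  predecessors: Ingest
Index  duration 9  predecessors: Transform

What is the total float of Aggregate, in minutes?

13

Ingest→Transform→Index = 8+8+9 = 25 sets the makespan at 25 minutes.
Longest path through Aggregate: 12 minutes (earliest finish 12, latest finish 25).
Float = 25 − 12 = 13.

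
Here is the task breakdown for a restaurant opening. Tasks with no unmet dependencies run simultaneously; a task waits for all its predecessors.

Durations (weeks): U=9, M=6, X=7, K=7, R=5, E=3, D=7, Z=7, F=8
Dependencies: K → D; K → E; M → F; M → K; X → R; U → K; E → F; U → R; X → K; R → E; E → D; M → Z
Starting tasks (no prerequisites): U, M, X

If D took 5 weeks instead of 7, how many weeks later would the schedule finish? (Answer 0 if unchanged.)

0

As given, the longest chain is U→K→E→F = 9+7+3+8 = 27, so the finish is 27 weeks.
D is off the critical path — its longest chain is 26 weeks, giving 1 of slack.
No other chain overtakes it, so the finish is 27 weeks.
Change in finish: 27 − 27 = +0 weeks.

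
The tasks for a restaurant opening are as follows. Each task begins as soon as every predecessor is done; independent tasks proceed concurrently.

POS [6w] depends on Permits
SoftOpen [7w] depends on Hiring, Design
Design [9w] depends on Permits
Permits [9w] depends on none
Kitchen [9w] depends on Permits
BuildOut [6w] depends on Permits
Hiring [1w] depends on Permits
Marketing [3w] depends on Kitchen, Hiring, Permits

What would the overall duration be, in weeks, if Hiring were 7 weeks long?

Actual critical path: Permits→Design→SoftOpen = 9+9+7 = 25 ⇒ 25 weeks.
The longest path through Hiring is only 17 weeks, so Hiring has float 8.
That remains the longest chain; total 25 weeks.

25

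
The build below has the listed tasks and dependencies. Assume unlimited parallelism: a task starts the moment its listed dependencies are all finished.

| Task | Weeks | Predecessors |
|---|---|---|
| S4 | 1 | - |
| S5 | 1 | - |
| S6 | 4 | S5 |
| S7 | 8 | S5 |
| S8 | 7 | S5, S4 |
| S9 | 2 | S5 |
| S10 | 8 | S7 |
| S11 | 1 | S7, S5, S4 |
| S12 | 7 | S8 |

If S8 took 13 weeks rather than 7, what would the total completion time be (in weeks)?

Critical path before the change: S5→S7→S10 = 1+8+8 = 17 giving 17 weeks.
S8 is off the critical path — its longest chain is 15 weeks, giving 2 of slack.
New critical path: S4→S8→S12 = 1+13+7 = 21 ⇒ 21 weeks.

21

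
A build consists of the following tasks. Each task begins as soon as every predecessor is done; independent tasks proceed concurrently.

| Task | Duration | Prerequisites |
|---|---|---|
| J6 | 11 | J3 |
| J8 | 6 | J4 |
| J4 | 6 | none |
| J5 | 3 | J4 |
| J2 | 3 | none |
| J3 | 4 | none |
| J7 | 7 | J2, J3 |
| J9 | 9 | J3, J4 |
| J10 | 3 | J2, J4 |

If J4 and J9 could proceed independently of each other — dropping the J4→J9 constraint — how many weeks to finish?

With the dependency in place, J3→J6 = 4+11 = 15 sets the finish at 15 weeks.
Without J4→J9, J9's earliest start moves from 6 to 4.
The longest chain is now J3→J6 = 4+11 = 15, so the job takes 15 weeks.

15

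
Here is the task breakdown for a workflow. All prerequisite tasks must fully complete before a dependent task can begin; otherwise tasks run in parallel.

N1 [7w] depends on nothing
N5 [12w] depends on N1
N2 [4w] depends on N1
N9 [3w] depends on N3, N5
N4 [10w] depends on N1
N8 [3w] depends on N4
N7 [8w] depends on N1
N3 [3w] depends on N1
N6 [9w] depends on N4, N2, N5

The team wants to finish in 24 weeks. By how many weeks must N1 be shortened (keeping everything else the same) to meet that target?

Current finish: 28 weeks; target: 24.
N1 is on every critical path, so each week cut from N1 cuts the finish by one (this holds down to a finish of 22).
Need 28 − 24 = 4 weeks off N1 → N1 becomes 3 weeks, finish becomes 24.

4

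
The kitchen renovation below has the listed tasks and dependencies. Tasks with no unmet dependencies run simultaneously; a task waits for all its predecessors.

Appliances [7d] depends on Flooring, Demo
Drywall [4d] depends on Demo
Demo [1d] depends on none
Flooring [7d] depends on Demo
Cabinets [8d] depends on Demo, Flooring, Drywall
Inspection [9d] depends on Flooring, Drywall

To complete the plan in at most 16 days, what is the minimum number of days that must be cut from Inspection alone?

Current finish: 17 days; target: 16.
Inspection is on every critical path, so each day cut from Inspection cuts the finish by one (this holds down to a finish of 16).
Need 17 − 16 = 1 day off Inspection → Inspection becomes 8 days, finish becomes 16.

1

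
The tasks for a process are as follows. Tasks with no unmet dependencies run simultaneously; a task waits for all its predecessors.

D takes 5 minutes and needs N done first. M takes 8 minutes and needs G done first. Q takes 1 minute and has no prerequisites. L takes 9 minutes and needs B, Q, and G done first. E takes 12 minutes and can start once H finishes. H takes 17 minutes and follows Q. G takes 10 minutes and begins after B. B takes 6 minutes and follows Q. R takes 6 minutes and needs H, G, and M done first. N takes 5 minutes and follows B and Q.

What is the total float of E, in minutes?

1

Q→B→G→M→R = 1+6+10+8+6 = 31 sets the makespan at 31 minutes.
Longest path through E: 30 minutes (earliest finish 30, latest finish 31).
Slack of E = 19 − 18 = 1 minute.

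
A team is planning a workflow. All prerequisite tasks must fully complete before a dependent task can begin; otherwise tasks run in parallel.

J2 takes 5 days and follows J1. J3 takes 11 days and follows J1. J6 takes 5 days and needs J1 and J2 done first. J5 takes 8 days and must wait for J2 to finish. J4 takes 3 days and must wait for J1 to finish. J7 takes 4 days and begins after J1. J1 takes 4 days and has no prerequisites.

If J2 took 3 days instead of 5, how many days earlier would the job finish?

As given, the longest chain is J1→J2→J5 = 4+5+8 = 17, so the finish is 17 days.
Since J2 is critical, the -2 change carries straight to that chain (now 15 days).
The critical path is still J1→J2→J5; finish is now 15 days.
Change in finish: 15 − 17 = -2 days.

2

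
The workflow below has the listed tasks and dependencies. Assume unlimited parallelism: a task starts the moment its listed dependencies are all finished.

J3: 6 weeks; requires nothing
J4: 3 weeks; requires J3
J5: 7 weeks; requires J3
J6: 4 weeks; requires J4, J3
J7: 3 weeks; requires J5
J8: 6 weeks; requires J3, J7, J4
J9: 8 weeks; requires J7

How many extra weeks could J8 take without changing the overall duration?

2

The longest chain is J3→J5→J7→J9 = 6+7+3+8 = 24; overall finish 24 weeks.
The longest chain containing J8 totals 22 weeks.
So J8 can slip 24 − 22 = 2 weeks.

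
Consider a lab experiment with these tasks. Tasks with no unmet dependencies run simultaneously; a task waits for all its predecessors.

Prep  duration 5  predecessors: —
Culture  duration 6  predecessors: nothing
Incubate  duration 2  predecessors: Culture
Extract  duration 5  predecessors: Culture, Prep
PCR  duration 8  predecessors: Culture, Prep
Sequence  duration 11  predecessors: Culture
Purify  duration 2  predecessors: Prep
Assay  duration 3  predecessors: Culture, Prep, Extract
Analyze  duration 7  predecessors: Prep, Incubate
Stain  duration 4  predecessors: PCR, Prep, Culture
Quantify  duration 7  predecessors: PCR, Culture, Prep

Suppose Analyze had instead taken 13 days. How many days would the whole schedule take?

21

As given, the longest chain is Culture→PCR→Quantify = 6+8+7 = 21, so the finish is 21 days.
The longest path through Analyze is only 15 days, so Analyze has float 6.
Now Culture→Incubate→Analyze = 6+2+13 = 21 is longest, so the finish becomes 21 days.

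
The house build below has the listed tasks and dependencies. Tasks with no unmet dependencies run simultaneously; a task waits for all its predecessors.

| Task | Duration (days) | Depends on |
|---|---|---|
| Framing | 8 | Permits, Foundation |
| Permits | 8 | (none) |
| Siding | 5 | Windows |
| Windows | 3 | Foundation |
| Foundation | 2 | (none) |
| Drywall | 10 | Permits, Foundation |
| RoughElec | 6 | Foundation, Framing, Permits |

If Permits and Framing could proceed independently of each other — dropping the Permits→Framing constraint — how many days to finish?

18

Before: longest chain Permits→Framing→RoughElec = 8+8+6 = 22, finish 22.
Without Permits→Framing, Framing's earliest start moves from 8 to 2.
After: Permits→Drywall = 8+10 = 18 → 18 days.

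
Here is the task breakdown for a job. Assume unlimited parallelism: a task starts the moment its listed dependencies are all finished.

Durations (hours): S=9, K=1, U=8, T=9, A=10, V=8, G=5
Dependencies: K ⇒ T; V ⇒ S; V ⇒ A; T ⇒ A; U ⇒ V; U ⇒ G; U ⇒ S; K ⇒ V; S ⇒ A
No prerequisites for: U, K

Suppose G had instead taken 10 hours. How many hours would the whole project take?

35

As given, the longest chain is U→V→S→A = 8+8+9+10 = 35, so the finish is 35 hours.
G is off the critical path — its longest chain is 13 hours, giving 22 of slack.
The critical path is still U→V→S→A; finish is now 35 hours.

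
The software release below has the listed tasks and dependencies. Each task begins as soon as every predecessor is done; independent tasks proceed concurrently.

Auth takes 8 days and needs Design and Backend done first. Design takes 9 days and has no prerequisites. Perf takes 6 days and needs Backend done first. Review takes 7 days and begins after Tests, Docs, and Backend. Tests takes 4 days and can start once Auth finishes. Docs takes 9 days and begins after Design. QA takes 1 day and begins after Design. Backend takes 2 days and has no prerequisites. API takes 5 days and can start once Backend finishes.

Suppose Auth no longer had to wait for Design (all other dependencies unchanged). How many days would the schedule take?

Before: longest chain Design→Auth→Tests→Review = 9+8+4+7 = 28, finish 28.
Without Design→Auth, Auth's earliest start moves from 9 to 2.
The longest chain is now Design→Docs→Review = 9+9+7 = 25, so the schedule takes 25 days.

25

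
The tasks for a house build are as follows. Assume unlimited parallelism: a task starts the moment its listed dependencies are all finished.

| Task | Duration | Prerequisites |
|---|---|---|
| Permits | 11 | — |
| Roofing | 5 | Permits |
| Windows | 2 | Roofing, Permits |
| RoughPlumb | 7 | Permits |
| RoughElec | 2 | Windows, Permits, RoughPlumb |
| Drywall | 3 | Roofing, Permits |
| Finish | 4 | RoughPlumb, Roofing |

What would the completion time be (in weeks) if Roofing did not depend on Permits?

22

With the dependency in place, Permits→RoughPlumb→Finish = 11+7+4 = 22 sets the finish at 22 weeks.
Without Permits→Roofing, Roofing's earliest start moves from 11 to 0.
After: Permits→RoughPlumb→Finish = 11+7+4 = 22 → 22 weeks.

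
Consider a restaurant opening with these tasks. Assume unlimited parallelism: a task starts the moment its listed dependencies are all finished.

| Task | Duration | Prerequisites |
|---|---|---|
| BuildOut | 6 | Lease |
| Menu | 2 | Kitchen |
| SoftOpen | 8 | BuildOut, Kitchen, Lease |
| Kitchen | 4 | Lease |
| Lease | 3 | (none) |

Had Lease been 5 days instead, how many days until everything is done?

Critical path before the change: Lease→BuildOut→SoftOpen = 3+6+8 = 17 giving 17 days.
Lease is on the critical path; changing it to 5 makes that path 19 days.
No other chain overtakes it, so the finish is 19 days.

19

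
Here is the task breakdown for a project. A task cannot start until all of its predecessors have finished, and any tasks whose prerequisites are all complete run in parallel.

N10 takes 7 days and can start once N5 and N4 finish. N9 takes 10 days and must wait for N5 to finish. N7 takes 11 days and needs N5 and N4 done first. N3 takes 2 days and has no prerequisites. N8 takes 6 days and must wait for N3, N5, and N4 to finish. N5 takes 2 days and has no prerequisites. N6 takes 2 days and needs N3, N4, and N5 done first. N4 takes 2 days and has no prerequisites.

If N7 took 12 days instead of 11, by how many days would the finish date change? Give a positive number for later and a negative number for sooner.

Critical path before the change: N4→N7 = 2+11 = 13 giving 13 days.
N7 is on the critical path; changing it to 12 makes that path 14 days.
That remains the longest chain; total 14 days.
Change in finish: 14 − 13 = +1 days.

1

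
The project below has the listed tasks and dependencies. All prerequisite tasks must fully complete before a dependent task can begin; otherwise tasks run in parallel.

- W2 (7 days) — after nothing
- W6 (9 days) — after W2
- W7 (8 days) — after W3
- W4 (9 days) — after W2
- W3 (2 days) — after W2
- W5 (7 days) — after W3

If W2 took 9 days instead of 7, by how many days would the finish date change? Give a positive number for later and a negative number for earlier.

2

As given, the longest chain is W2→W3→W7 = 7+2+8 = 17, so the finish is 17 days.
W2 is on the critical path; changing it to 9 makes that path 19 days.
No other chain overtakes it, so the finish is 19 days.
Change in finish: 19 − 17 = +2 days.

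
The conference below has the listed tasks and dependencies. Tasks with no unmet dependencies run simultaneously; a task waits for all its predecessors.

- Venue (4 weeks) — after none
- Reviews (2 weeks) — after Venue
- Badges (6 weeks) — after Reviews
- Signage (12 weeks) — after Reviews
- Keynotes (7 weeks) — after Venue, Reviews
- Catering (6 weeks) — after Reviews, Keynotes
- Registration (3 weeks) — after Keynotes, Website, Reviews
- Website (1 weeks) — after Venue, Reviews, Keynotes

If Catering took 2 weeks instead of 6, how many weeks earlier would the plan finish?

Actual critical path: Venue→Reviews→Keynotes→Catering = 4+2+7+6 = 19 ⇒ 19 weeks.
Catering lies on that path, so at 2 weeks the path becomes 15 weeks.
Now Venue→Reviews→Signage = 4+2+12 = 18 is longest, so the finish becomes 18 weeks.
Change in finish: 18 − 19 = -1 weeks.

1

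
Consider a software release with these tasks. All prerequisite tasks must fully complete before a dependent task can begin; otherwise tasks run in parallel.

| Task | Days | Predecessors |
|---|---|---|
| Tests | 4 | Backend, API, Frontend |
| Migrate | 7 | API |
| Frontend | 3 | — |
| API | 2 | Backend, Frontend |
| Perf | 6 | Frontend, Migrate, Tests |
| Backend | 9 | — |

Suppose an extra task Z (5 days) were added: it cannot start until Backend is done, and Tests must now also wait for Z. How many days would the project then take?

24

Originally the project takes 24 days.
With Z inserted, Tests now waits for max(Backend, API, Frontend, Z).
New critical path: Backend→Z→Tests→Perf = 9+5+4+6 = 24 ⇒ 24 days.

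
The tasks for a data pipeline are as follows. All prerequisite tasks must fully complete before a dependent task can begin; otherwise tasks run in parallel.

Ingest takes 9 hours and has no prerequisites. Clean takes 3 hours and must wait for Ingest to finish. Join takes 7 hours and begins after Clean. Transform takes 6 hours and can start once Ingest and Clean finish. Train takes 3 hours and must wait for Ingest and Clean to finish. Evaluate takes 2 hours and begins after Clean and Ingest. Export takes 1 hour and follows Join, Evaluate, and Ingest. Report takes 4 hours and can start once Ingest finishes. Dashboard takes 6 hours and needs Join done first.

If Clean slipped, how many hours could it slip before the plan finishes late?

The longest chain is Ingest→Clean→Join→Dashboard = 9+3+7+6 = 25; overall finish 25 hours.
The longest chain containing Clean totals 25 hours.
Float = 25 − 25 = 0.

0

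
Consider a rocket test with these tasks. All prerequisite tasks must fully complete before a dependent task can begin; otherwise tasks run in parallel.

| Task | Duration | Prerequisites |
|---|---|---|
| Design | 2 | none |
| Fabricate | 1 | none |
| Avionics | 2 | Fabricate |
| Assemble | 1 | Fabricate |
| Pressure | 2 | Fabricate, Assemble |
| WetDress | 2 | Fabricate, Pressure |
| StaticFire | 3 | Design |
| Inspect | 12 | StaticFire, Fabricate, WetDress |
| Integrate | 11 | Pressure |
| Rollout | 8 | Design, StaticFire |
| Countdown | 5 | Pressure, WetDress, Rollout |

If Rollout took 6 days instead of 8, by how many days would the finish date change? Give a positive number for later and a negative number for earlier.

Actual critical path: Design→StaticFire→Rollout→Countdown = 2+3+8+5 = 18 ⇒ 18 days.
Rollout is on the critical path; changing it to 6 makes that path 16 days.
The binding chain switches to Fabricate→Assemble→Pressure→WetDress→Inspect = 1+1+2+2+12 = 18; finish 18 days.
Change in finish: 18 − 18 = +0 days.

0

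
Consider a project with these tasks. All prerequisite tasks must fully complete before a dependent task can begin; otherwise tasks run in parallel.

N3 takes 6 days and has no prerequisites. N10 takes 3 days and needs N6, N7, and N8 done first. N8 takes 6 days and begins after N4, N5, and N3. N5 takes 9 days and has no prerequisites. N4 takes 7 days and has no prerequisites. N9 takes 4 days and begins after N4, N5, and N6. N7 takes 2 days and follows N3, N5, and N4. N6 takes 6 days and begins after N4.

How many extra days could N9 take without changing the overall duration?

The longest chain is N5→N8→N10 = 9+6+3 = 18; overall finish 18 days.
N9 finishes as early as 17 and must finish by 18.
Slack of N9 = 14 − 13 = 1 day.

1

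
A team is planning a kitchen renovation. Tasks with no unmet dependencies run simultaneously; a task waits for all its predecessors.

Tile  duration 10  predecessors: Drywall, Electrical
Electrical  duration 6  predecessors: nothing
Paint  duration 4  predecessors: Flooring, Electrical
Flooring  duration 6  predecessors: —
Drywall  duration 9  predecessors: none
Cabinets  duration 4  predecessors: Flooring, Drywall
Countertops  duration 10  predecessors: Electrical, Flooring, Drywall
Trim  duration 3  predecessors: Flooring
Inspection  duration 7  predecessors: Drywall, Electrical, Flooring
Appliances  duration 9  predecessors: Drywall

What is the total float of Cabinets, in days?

6

The longest chain is Drywall→Countertops = 9+10 = 19; overall finish 19 days.
Cabinets finishes as early as 13 and must finish by 19.
Slack of Cabinets = 15 − 9 = 6 days.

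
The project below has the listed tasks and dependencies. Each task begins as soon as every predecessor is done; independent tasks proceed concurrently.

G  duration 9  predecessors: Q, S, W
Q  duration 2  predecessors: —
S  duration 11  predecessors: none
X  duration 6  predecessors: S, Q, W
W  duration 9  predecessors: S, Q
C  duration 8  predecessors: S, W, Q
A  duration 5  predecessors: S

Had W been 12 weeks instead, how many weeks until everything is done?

32

Actual critical path: S→W→G = 11+9+9 = 29 ⇒ 29 weeks.
W is on the critical path; changing it to 12 makes that path 32 weeks.
The critical path is still S→W→G; finish is now 32 weeks.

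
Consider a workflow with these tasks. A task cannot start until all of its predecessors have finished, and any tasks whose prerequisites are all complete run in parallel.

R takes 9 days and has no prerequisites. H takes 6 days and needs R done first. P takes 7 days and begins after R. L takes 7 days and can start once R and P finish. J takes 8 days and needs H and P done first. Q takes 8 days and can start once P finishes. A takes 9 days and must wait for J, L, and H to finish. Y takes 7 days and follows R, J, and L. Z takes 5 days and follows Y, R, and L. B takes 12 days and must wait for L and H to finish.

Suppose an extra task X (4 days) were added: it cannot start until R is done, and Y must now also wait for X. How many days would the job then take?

36

Originally the job takes 36 days.
With X inserted, Y now waits for max(R, J, L, X).
New critical path: R→P→J→Y→Z = 9+7+8+7+5 = 36 ⇒ 36 days.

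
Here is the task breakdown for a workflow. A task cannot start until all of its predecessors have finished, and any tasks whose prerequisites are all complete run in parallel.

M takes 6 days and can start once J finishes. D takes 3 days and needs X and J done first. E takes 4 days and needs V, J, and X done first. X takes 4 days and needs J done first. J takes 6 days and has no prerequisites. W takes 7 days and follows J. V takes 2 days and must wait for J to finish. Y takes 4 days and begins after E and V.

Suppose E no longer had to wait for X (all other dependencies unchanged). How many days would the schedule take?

Before: longest chain J→X→E→Y = 6+4+4+4 = 18, finish 18.
Without X→E, E's earliest start moves from 10 to 8.
New critical path: J→V→E→Y = 6+2+4+4 = 16 ⇒ 16 days.

16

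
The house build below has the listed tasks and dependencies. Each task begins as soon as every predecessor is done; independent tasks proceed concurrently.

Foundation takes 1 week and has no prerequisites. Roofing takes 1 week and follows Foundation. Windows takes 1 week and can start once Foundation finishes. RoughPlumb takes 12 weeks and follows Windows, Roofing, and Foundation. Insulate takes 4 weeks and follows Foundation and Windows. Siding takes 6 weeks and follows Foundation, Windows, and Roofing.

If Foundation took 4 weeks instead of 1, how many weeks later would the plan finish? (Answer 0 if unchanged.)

3

Baseline: Foundation→Roofing→RoughPlumb = 1+1+12 = 14 → 14 weeks.
Since Foundation is critical, the +3 change carries straight to that chain (now 17 weeks).
No other chain overtakes it, so the finish is 17 weeks.
Change in finish: 17 − 14 = +3 weeks.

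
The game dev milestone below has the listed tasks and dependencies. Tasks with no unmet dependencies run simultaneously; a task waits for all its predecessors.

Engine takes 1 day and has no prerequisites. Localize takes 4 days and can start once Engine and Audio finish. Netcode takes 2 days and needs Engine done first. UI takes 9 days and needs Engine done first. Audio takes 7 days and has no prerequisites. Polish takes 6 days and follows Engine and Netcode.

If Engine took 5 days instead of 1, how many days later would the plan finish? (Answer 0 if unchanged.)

The binding path is Audio→Localize = 7+4 = 11; finish at 11 days.
Engine is off the critical path — its longest chain is 10 days, giving 1 of slack.
New critical path: Engine→UI = 5+9 = 14 ⇒ 14 days.
Change in finish: 14 − 11 = +3 days.

3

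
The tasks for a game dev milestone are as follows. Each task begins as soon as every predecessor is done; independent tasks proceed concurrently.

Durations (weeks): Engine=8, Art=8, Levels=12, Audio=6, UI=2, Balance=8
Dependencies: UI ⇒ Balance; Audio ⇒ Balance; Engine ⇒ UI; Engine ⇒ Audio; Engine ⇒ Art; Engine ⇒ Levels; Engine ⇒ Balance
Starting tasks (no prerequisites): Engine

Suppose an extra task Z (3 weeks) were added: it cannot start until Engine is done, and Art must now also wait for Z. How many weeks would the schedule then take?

Originally the schedule takes 22 weeks.
With Z inserted, Art now waits for max(Engine, Z).
New critical path: Engine→Audio→Balance = 8+6+8 = 22 ⇒ 22 weeks.

22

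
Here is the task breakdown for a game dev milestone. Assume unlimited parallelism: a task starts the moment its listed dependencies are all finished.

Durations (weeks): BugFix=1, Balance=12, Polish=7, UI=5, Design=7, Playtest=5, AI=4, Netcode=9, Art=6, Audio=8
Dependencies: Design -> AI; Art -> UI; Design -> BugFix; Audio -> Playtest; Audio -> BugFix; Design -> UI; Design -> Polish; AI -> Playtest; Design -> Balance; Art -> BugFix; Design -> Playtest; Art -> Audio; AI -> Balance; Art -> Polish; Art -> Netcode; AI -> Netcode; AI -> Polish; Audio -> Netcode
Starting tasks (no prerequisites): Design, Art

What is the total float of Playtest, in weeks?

4

The longest chain is Design→AI→Balance = 7+4+12 = 23; overall finish 23 weeks.
Playtest finishes as early as 19 and must finish by 23.
So Playtest can slip 23 − 19 = 4 weeks.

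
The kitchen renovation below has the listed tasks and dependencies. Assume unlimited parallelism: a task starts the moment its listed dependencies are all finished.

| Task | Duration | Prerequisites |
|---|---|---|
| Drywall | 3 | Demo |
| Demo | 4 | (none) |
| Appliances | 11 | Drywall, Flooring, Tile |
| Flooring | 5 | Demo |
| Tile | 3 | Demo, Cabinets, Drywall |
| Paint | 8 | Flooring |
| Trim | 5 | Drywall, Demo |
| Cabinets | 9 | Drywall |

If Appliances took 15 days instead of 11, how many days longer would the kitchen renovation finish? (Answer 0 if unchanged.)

4

Actual critical path: Demo→Drywall→Cabinets→Tile→Appliances = 4+3+9+3+11 = 30 ⇒ 30 days.
Since Appliances is critical, the +4 change carries straight to that chain (now 34 days).
No other chain overtakes it, so the finish is 34 days.
Change in finish: 34 − 30 = +4 days.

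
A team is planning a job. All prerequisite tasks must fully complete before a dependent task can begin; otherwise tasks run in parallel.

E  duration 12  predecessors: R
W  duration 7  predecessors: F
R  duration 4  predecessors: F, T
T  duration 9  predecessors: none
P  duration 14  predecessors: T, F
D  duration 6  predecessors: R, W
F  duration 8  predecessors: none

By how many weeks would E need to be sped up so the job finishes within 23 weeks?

Current finish: 25 weeks; target: 23.
E is on every critical path, so each week cut from E cuts the finish by one (this holds down to a finish of 23).
Need 25 − 23 = 2 weeks off E → E becomes 10 weeks, finish becomes 23.

2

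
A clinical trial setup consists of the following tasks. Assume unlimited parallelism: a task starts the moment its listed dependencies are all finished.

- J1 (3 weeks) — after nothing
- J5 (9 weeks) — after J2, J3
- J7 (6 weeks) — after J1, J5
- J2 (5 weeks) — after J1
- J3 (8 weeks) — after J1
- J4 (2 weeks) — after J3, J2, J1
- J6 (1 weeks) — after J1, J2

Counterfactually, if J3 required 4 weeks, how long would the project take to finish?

23

Actual critical path: J1→J3→J5→J7 = 3+8+9+6 = 26 ⇒ 26 weeks.
J3 lies on that path, so at 4 weeks the path becomes 22 weeks.
The binding chain switches to J1→J2→J5→J7 = 3+5+9+6 = 23; finish 23 weeks.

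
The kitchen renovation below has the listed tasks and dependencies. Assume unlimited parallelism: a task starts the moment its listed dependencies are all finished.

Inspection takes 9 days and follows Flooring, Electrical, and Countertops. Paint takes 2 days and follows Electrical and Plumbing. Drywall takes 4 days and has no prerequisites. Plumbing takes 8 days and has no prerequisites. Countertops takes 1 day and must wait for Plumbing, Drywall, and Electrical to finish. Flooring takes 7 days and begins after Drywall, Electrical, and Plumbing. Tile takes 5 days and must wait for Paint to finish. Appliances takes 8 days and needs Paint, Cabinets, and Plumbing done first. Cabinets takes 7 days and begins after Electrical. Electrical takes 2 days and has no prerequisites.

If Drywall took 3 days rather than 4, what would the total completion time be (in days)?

The binding path is Plumbing→Flooring→Inspection = 8+7+9 = 24; finish at 24 days.
The longest path through Drywall is only 20 days, so Drywall has float 4.
The critical path is still Plumbing→Flooring→Inspection; finish is now 24 days.

24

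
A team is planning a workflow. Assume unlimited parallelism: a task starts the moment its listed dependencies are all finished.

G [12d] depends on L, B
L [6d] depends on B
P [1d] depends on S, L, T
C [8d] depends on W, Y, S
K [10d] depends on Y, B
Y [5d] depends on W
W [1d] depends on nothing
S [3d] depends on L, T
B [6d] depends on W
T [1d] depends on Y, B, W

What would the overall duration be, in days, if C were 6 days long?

As given, the longest chain is W→B→L→G = 1+6+6+12 = 25, so the finish is 25 days.
C is off the critical path — its longest chain is 24 days, giving 1 of slack.
That remains the longest chain; total 25 days.

25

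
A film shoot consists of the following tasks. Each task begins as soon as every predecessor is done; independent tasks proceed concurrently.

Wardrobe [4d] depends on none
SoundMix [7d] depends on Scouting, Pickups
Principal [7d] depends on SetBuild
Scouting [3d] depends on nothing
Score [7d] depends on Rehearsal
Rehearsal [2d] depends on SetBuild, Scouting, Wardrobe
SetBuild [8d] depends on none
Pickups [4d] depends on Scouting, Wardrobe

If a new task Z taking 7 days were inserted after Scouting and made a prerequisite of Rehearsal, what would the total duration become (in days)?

19

Originally the plan takes 17 days.
With Z inserted, Rehearsal now waits for max(SetBuild, Scouting, Wardrobe, Z).
New critical path: Scouting→Z→Rehearsal→Score = 3+7+2+7 = 19 ⇒ 19 days.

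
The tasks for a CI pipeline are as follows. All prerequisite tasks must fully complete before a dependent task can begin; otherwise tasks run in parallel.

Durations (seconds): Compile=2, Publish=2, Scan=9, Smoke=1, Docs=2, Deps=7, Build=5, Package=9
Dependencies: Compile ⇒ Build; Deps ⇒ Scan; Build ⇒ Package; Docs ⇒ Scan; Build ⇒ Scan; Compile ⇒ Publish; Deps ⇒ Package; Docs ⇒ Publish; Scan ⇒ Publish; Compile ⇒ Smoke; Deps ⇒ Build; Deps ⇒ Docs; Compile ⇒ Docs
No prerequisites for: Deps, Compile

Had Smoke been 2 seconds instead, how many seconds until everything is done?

The binding path is Deps→Build→Scan→Publish = 7+5+9+2 = 23; finish at 23 seconds.
Smoke is off the critical path — its longest chain is 3 seconds, giving 20 of slack.
No other chain overtakes it, so the finish is 23 seconds.

23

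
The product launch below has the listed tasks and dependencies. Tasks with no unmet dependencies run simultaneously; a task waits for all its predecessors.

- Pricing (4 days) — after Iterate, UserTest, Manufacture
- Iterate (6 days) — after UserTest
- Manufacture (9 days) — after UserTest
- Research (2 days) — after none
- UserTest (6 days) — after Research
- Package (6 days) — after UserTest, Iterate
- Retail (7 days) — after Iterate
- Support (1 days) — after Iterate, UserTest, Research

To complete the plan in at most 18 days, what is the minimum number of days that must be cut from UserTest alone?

Current finish: 21 days; target: 18.
UserTest is on every critical path, so each day cut from UserTest cuts the finish by one (this holds down to a finish of 16).
Need 21 − 18 = 3 days off UserTest → UserTest becomes 3 days, finish becomes 18.

3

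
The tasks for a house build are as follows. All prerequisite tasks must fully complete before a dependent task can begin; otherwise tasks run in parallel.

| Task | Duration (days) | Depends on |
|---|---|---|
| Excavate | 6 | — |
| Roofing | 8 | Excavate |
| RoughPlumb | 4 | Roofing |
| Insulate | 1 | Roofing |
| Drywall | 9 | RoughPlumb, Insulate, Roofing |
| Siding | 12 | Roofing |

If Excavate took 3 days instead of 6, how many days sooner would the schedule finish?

Baseline: Excavate→Roofing→RoughPlumb→Drywall = 6+8+4+9 = 27 → 27 days.
Since Excavate is critical, the -3 change carries straight to that chain (now 24 days).
The critical path is still Excavate→Roofing→RoughPlumb→Drywall; finish is now 24 days.
Change in finish: 24 − 27 = -3 days.

3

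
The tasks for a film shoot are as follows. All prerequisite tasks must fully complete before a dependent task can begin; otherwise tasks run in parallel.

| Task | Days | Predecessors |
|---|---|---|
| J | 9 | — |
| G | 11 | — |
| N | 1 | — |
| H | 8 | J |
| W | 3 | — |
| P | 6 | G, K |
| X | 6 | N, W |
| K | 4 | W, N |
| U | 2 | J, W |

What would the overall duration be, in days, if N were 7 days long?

17

Baseline: J→H = 9+8 = 17 → 17 days.
N is off the critical path — its longest chain is 11 days, giving 6 of slack.
The critical path is still J→H; finish is now 17 days.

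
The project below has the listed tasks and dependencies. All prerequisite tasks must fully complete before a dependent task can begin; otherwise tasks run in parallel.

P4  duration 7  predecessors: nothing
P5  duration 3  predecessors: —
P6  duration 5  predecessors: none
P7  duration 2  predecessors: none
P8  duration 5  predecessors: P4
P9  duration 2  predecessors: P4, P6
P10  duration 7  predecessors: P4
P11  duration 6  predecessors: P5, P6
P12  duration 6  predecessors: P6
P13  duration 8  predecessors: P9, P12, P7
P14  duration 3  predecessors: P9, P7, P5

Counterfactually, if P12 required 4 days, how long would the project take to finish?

17

Baseline: P6→P12→P13 = 5+6+8 = 19 → 19 days.
P12 lies on that path, so at 4 days the path becomes 17 days.
New critical path: P4→P9→P13 = 7+2+8 = 17 ⇒ 17 days.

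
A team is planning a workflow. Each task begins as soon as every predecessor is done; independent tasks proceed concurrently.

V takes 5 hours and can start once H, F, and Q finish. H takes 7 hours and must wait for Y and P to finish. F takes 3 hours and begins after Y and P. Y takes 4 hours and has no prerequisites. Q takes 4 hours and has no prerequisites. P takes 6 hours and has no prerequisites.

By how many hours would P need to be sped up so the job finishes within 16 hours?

Current finish: 18 hours; target: 16.
P is on every critical path, so each hour cut from P cuts the finish by one (this holds down to a finish of 16).
Need 18 − 16 = 2 hours off P → P becomes 4 hours, finish becomes 16.

2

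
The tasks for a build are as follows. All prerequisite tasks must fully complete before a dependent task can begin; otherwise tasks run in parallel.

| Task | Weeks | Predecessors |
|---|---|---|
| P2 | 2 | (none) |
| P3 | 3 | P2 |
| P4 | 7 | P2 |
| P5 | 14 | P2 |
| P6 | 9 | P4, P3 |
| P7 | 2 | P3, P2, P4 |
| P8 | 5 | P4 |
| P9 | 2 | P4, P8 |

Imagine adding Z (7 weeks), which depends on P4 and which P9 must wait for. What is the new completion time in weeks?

Originally the schedule takes 18 weeks.
With Z inserted, P9 now waits for max(P4, P8, Z).
New critical path: P2→P4→Z→P9 = 2+7+7+2 = 18 ⇒ 18 weeks.

18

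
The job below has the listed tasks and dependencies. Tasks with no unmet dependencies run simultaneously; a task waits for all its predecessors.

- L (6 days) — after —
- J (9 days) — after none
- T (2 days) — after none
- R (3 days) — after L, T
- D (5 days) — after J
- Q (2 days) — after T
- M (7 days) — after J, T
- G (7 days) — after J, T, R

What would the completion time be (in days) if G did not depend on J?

With the dependency in place, L→R→G = 6+3+7 = 16 sets the finish at 16 days.
Dropping J→G doesn't change G's earliest start (9); another predecessor still binds.
New critical path: L→R→G = 6+3+7 = 16 ⇒ 16 days.

16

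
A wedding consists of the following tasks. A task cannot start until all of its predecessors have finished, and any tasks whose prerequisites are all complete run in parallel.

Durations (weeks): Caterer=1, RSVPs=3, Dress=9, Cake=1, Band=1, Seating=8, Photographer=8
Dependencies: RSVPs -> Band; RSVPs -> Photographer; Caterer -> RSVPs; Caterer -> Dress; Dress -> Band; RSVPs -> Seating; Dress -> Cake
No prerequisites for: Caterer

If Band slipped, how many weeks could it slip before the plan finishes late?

Critical path: Caterer→RSVPs→Seating = 1+3+8 = 12, so the finish is 12 weeks.
Longest path through Band: 11 weeks (earliest finish 11, latest finish 12).
So Band can slip 12 − 11 = 1 week.

1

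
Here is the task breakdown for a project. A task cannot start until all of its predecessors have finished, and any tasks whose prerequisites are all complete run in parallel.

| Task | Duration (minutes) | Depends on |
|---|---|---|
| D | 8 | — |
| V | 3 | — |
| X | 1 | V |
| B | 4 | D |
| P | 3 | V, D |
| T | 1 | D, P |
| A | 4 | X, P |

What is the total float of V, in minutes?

5

Critical path: D→P→A = 8+3+4 = 15, so the finish is 15 minutes.
V finishes as early as 3 and must finish by 8.
So V can slip 8 − 3 = 5 minutes.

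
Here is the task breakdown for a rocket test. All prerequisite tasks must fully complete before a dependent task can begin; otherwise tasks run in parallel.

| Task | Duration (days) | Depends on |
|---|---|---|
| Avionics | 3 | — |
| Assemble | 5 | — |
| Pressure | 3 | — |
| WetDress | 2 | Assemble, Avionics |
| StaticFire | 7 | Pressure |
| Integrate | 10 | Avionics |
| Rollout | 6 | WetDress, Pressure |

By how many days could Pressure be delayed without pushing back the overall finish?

The longest chain is Avionics→Integrate = 3+10 = 13; overall finish 13 days.
The longest chain containing Pressure totals 10 days.
So Pressure can slip 6 − 3 = 3 days.

3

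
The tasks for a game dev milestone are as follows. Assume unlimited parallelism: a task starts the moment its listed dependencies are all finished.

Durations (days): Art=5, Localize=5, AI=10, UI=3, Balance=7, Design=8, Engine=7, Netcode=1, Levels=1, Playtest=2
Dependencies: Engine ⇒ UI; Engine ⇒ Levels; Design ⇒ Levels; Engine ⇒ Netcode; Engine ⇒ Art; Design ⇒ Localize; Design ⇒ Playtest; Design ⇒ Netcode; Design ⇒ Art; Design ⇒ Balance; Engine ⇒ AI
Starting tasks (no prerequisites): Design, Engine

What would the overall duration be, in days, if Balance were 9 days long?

Critical path before the change: Engine→AI = 7+10 = 17 giving 17 days.
The longest path through Balance is only 15 days, so Balance has float 2.
New critical path: Design→Balance = 8+9 = 17 ⇒ 17 days.

17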